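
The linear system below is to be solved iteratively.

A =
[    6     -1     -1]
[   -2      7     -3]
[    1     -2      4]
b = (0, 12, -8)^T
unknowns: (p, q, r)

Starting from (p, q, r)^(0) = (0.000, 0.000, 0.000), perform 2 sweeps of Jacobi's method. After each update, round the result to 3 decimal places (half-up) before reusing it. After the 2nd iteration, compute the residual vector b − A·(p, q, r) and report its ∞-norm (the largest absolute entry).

Iteration 1:
  p = (0 - (-1)·0.000 - (-1)·0.000) / (6) = 0.000
  q = (12 - (-2)·0.000 - (-3)·0.000) / (7) = 1.714
  r = (-8 - (1)·0.000 - (-2)·0.000) / (4) = -2.000
Iteration 2:
  p = (0 - (-1)·1.714 - (-1)·-2.000) / (6) = -0.048
  q = (12 - (-2)·0.000 - (-3)·-2.000) / (7) = 0.857
  r = (-8 - (1)·0.000 - (-2)·1.714) / (4) = -1.143
Residual b − A·x = (0.002, 2.476, -1.666); ∞-norm = 2.476

2.476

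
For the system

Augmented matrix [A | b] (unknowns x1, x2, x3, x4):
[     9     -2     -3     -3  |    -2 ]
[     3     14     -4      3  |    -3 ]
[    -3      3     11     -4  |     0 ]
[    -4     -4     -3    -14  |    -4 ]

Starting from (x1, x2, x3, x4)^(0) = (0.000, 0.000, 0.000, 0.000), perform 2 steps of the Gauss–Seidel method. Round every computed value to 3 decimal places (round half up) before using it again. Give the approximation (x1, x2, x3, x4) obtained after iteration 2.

Iteration 1:
  x1 = (-2 - (-2)·0.000 - (-3)·0.000 - (-3)·0.000) / (9) = -0.222
  x2 = (-3 - (3)·-0.222 - (-4)·0.000 - (3)·0.000) / (14) = -0.167
  x3 = (0 - (-3)·-0.222 - (3)·-0.167 - (-4)·0.000) / (11) = -0.015
  x4 = (-4 - (-4)·-0.222 - (-4)·-0.167 - (-3)·-0.015) / (-14) = 0.400
Iteration 2:
  x1 = (-2 - (-2)·-0.167 - (-3)·-0.015 - (-3)·0.400) / (9) = -0.131
  x2 = (-3 - (3)·-0.131 - (-4)·-0.015 - (3)·0.400) / (14) = -0.276
  x3 = (0 - (-3)·-0.131 - (3)·-0.276 - (-4)·0.400) / (11) = 0.185
  x4 = (-4 - (-4)·-0.131 - (-4)·-0.276 - (-3)·0.185) / (-14) = 0.362

(-0.131, -0.276, 0.185, 0.362)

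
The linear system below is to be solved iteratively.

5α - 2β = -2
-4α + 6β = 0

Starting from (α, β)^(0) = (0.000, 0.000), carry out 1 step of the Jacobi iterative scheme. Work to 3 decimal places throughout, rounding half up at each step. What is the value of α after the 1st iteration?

Iteration 1:
  α = (-2 - (-2)·0.000) / (5) = -0.400
  β = (0 - (-4)·0.000) / (6) = 0.000

-0.400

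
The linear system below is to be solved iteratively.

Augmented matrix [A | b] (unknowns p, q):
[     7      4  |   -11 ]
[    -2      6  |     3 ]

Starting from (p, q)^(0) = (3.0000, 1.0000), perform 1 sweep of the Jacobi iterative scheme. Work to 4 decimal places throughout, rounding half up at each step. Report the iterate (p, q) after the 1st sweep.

Iteration 1:
  p = (-11 - (4)·1.0000) / (7) = -2.1429
  q = (3 - (-2)·3.0000) / (6) = 1.5000

(-2.1429, 1.5000)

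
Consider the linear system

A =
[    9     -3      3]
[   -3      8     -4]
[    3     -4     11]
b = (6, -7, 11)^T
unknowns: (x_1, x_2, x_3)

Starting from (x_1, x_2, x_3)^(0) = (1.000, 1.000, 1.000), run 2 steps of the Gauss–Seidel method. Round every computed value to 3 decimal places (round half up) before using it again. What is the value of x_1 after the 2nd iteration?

Iteration 1:
  x_1 = (6 - (-3)·1.000 - (3)·1.000) / (9) = 0.667
  x_2 = (-7 - (-3)·0.667 - (-4)·1.000) / (8) = -0.125
  x_3 = (11 - (3)·0.667 - (-4)·-0.125) / (11) = 0.773
Iteration 2:
  x_1 = (6 - (-3)·-0.125 - (3)·0.773) / (9) = 0.367
  x_2 = (-7 - (-3)·0.367 - (-4)·0.773) / (8) = -0.351
  x_3 = (11 - (3)·0.367 - (-4)·-0.351) / (11) = 0.772

0.367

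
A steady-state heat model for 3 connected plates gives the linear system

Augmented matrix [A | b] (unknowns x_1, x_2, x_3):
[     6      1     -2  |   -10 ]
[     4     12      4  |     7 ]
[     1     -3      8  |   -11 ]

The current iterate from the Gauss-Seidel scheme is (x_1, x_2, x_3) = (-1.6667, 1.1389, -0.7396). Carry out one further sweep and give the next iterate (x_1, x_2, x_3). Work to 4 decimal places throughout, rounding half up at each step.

(-2.1030, 1.5309, -0.5380)

One sweep:
  x_1 = (-10 - (1)·1.1389 - (-2)·-0.7396) / (6) = -2.1030
  x_2 = (7 - (4)·-2.1030 - (4)·-0.7396) / (12) = 1.5309
  x_3 = (-11 - (1)·-2.1030 - (-3)·1.5309) / (8) = -0.5380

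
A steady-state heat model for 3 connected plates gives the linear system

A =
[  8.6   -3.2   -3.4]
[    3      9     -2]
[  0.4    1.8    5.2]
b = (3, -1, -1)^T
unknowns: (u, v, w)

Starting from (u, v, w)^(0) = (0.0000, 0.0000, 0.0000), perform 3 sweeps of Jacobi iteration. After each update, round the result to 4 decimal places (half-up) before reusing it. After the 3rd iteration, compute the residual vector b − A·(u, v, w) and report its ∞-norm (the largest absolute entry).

0.3513

Iteration 1:
  u = (3 - (-3.2)·0.0000 - (-3.4)·0.0000) / (8.6) = 0.3488
  v = (-1 - (3)·0.0000 - (-2)·0.0000) / (9) = -0.1111
  w = (-1 - (0.4)·0.0000 - (1.8)·0.0000) / (5.2) = -0.1923
Iteration 2:
  u = (3 - (-3.2)·-0.1111 - (-3.4)·-0.1923) / (8.6) = 0.2315
  v = (-1 - (3)·0.3488 - (-2)·-0.1923) / (9) = -0.2701
  w = (-1 - (0.4)·0.3488 - (1.8)·-0.1111) / (5.2) = -0.1807
Iteration 3:
  u = (3 - (-3.2)·-0.2701 - (-3.4)·-0.1807) / (8.6) = 0.1769
  v = (-1 - (3)·0.2315 - (-2)·-0.1807) / (9) = -0.2284
  w = (-1 - (0.4)·0.2315 - (1.8)·-0.2701) / (5.2) = -0.1166
Residual b − A·x = (0.3513, 0.2917, -0.0533); ∞-norm = 0.3513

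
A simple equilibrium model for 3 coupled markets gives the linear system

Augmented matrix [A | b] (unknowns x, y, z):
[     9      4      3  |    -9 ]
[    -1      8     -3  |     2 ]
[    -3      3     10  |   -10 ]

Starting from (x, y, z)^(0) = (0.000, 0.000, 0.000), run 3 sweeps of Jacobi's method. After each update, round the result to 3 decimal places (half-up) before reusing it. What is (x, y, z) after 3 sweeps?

(-0.431, -0.363, -1.158)

Iteration 1:
  x = (-9 - (4)·0.000 - (3)·0.000) / (9) = -1.000
  y = (2 - (-1)·0.000 - (-3)·0.000) / (8) = 0.250
  z = (-10 - (-3)·0.000 - (3)·0.000) / (10) = -1.000
Iteration 2:
  x = (-9 - (4)·0.250 - (3)·-1.000) / (9) = -0.778
  y = (2 - (-1)·-1.000 - (-3)·-1.000) / (8) = -0.250
  z = (-10 - (-3)·-1.000 - (3)·0.250) / (10) = -1.375
Iteration 3:
  x = (-9 - (4)·-0.250 - (3)·-1.375) / (9) = -0.431
  y = (2 - (-1)·-0.778 - (-3)·-1.375) / (8) = -0.363
  z = (-10 - (-3)·-0.778 - (3)·-0.250) / (10) = -1.158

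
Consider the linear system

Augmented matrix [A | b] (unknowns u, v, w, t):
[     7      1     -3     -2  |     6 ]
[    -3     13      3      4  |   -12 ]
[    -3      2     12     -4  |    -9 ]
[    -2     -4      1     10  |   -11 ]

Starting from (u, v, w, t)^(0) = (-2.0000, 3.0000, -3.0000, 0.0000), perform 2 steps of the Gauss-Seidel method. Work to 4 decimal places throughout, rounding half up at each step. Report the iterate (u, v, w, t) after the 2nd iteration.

Iteration 1:
  u = (6 - (1)·3.0000 - (-3)·-3.0000 - (-2)·0.0000) / (7) = -0.8571
  v = (-12 - (-3)·-0.8571 - (3)·-3.0000 - (4)·0.0000) / (13) = -0.4286
  w = (-9 - (-3)·-0.8571 - (2)·-0.4286 - (-4)·0.0000) / (12) = -0.8928
  t = (-11 - (-2)·-0.8571 - (-4)·-0.4286 - (1)·-0.8928) / (10) = -1.3536
Iteration 2:
  u = (6 - (1)·-0.4286 - (-3)·-0.8928 - (-2)·-1.3536) / (7) = 0.1490
  v = (-12 - (-3)·0.1490 - (3)·-0.8928 - (4)·-1.3536) / (13) = -0.2662
  w = (-9 - (-3)·0.1490 - (2)·-0.2662 - (-4)·-1.3536) / (12) = -1.1196
  t = (-11 - (-2)·0.1490 - (-4)·-0.2662 - (1)·-1.1196) / (10) = -1.0647

(0.1490, -0.2662, -1.1196, -1.0647)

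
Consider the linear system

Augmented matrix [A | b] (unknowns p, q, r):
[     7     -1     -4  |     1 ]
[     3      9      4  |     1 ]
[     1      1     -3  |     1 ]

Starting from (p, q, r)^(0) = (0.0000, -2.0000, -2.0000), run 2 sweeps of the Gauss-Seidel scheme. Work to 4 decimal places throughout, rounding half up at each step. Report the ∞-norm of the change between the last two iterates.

1.4694

Iteration 1:
  p = (1 - (-1)·-2.0000 - (-4)·-2.0000) / (7) = -1.2857
  q = (1 - (3)·-1.2857 - (4)·-2.0000) / (9) = 1.4286
  r = (1 - (1)·-1.2857 - (1)·1.4286) / (-3) = -0.2857
Iteration 2:
  p = (1 - (-1)·1.4286 - (-4)·-0.2857) / (7) = 0.1837
  q = (1 - (3)·0.1837 - (4)·-0.2857) / (9) = 0.1769
  r = (1 - (1)·0.1837 - (1)·0.1769) / (-3) = -0.2131
Change: (1.4694, -1.2517, 0.0726) → max |·| = 1.4694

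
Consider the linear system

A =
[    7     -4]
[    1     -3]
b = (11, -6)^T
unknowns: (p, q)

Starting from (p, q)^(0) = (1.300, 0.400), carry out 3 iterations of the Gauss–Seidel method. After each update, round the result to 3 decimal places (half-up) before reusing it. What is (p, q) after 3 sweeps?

Iteration 1:
  p = (11 - (-4)·0.400) / (7) = 1.800
  q = (-6 - (1)·1.800) / (-3) = 2.600
Iteration 2:
  p = (11 - (-4)·2.600) / (7) = 3.057
  q = (-6 - (1)·3.057) / (-3) = 3.019
Iteration 3:
  p = (11 - (-4)·3.019) / (7) = 3.297
  q = (-6 - (1)·3.297) / (-3) = 3.099

(3.297, 3.099)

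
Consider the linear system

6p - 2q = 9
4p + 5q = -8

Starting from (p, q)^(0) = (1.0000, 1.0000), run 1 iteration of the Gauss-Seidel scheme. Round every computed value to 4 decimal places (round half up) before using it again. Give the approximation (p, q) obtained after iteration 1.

(1.8333, -3.0666)

Iteration 1:
  p = (9 - (-2)·1.0000) / (6) = 1.8333
  q = (-8 - (4)·1.8333) / (5) = -3.0666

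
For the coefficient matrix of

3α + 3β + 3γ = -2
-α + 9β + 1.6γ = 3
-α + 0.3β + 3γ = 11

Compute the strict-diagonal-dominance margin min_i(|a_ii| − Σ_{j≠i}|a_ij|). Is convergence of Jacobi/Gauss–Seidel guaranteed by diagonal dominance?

-3

row 1: |3| − (3+3) = -3
row 2: |9| − (1+1.6) = 6.4
row 3: |3| − (1+0.3) = 1.7
minimum over rows = -3 → not strictly diagonally dominant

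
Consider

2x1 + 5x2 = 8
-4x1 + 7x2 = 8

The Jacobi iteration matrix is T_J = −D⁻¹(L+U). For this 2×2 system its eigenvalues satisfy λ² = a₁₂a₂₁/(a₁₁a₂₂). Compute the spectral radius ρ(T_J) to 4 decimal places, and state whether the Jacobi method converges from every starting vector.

a₁₂a₂₁/(a₁₁a₂₂) = (5)·(-4) / ((2)·(7)) = -1.428571
ρ = √|-1.428571| = √1.428571 = 1.1952
ρ > 1, so Jacobi diverges

1.1952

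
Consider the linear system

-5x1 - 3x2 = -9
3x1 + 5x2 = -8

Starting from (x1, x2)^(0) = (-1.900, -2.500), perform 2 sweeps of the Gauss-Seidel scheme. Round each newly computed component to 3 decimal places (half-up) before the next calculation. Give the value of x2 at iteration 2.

Iteration 1:
  x1 = (-9 - (-3)·-2.500) / (-5) = 3.300
  x2 = (-8 - (3)·3.300) / (5) = -3.580
Iteration 2:
  x1 = (-9 - (-3)·-3.580) / (-5) = 3.948
  x2 = (-8 - (3)·3.948) / (5) = -3.969

-3.969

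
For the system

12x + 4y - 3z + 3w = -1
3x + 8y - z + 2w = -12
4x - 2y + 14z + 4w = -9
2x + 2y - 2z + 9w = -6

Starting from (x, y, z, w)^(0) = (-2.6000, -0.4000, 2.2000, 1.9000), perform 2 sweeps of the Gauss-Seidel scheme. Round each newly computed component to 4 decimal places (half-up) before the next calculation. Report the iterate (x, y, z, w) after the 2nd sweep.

Iteration 1:
  x = (-1 - (4)·-0.4000 - (-3)·2.2000 - (3)·1.9000) / (12) = 0.1250
  y = (-12 - (3)·0.1250 - (-1)·2.2000 - (2)·1.9000) / (8) = -1.7469
  z = (-9 - (4)·0.1250 - (-2)·-1.7469 - (4)·1.9000) / (14) = -1.4710
  w = (-6 - (2)·0.1250 - (2)·-1.7469 - (-2)·-1.4710) / (9) = -0.6331
Iteration 2:
  x = (-1 - (4)·-1.7469 - (-3)·-1.4710 - (3)·-0.6331) / (12) = 0.2895
  y = (-12 - (3)·0.2895 - (-1)·-1.4710 - (2)·-0.6331) / (8) = -1.6342
  z = (-9 - (4)·0.2895 - (-2)·-1.6342 - (4)·-0.6331) / (14) = -0.7781
  w = (-6 - (2)·0.2895 - (2)·-1.6342 - (-2)·-0.7781) / (9) = -0.5408

(0.2895, -1.6342, -0.7781, -0.5408)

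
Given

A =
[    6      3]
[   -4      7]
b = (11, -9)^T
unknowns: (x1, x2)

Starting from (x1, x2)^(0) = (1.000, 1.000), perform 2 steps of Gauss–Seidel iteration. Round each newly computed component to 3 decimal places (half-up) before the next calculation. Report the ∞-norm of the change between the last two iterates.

0.762

Iteration 1:
  x1 = (11 - (3)·1.000) / (6) = 1.333
  x2 = (-9 - (-4)·1.333) / (7) = -0.524
Iteration 2:
  x1 = (11 - (3)·-0.524) / (6) = 2.095
  x2 = (-9 - (-4)·2.095) / (7) = -0.089
Change: (0.762, 0.435) → max |·| = 0.762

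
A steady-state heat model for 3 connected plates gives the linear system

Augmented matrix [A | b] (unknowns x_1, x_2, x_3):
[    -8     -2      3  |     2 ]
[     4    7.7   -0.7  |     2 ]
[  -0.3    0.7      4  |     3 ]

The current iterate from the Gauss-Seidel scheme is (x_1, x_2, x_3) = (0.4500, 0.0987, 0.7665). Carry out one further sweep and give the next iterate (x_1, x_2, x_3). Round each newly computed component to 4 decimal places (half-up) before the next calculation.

One sweep:
  x_1 = (2 - (-2)·0.0987 - (3)·0.7665) / (-8) = 0.0128
  x_2 = (2 - (4)·0.0128 - (-0.7)·0.7665) / (7.7) = 0.3228
  x_3 = (3 - (-0.3)·0.0128 - (0.7)·0.3228) / (4) = 0.6945

(0.0128, 0.3228, 0.6945)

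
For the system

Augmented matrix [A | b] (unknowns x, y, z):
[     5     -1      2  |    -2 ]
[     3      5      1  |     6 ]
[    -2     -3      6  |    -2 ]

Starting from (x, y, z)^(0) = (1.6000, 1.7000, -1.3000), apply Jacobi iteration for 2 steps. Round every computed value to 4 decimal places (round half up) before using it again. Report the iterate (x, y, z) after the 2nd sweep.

Iteration 1:
  x = (-2 - (-1)·1.7000 - (2)·-1.3000) / (5) = 0.4600
  y = (6 - (3)·1.6000 - (1)·-1.3000) / (5) = 0.5000
  z = (-2 - (-2)·1.6000 - (-3)·1.7000) / (6) = 1.0500
Iteration 2:
  x = (-2 - (-1)·0.5000 - (2)·1.0500) / (5) = -0.7200
  y = (6 - (3)·0.4600 - (1)·1.0500) / (5) = 0.7140
  z = (-2 - (-2)·0.4600 - (-3)·0.5000) / (6) = 0.0700

(-0.7200, 0.7140, 0.0700)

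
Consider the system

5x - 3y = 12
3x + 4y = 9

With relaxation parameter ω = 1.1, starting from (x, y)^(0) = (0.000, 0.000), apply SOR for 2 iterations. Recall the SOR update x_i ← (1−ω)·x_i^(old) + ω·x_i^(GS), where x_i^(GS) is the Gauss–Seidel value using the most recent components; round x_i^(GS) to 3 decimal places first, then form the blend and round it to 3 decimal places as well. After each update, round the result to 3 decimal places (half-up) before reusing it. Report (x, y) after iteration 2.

Iteration 1:
  x: GS value = (12 - (-3)·0.000) / (5) = 2.400;  x ← (1−ω)·0.000 + ω·2.400 = 2.640
  y: GS value = (9 - (3)·2.640) / (4) = 0.270;  y ← (1−ω)·0.000 + ω·0.270 = 0.297
Iteration 2:
  x: GS value = (12 - (-3)·0.297) / (5) = 2.578;  x ← (1−ω)·2.640 + ω·2.578 = 2.572
  y: GS value = (9 - (3)·2.572) / (4) = 0.321;  y ← (1−ω)·0.297 + ω·0.321 = 0.323

(2.572, 0.323)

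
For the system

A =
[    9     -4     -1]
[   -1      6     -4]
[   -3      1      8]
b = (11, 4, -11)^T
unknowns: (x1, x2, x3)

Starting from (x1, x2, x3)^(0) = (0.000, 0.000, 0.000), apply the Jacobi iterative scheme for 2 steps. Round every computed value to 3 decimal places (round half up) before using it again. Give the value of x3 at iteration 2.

Iteration 1:
  x1 = (11 - (-4)·0.000 - (-1)·0.000) / (9) = 1.222
  x2 = (4 - (-1)·0.000 - (-4)·0.000) / (6) = 0.667
  x3 = (-11 - (-3)·0.000 - (1)·0.000) / (8) = -1.375
Iteration 2:
  x1 = (11 - (-4)·0.667 - (-1)·-1.375) / (9) = 1.366
  x2 = (4 - (-1)·1.222 - (-4)·-1.375) / (6) = -0.046
  x3 = (-11 - (-3)·1.222 - (1)·0.667) / (8) = -1.000

-1.000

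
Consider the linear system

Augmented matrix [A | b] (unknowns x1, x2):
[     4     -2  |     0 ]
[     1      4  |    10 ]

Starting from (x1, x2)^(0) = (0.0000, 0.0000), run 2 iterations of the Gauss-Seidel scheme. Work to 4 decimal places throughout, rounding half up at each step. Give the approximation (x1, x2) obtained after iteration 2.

(1.2500, 2.1875)

Iteration 1:
  x1 = (0 - (-2)·0.0000) / (4) = 0.0000
  x2 = (10 - (1)·0.0000) / (4) = 2.5000
Iteration 2:
  x1 = (0 - (-2)·2.5000) / (4) = 1.2500
  x2 = (10 - (1)·1.2500) / (4) = 2.1875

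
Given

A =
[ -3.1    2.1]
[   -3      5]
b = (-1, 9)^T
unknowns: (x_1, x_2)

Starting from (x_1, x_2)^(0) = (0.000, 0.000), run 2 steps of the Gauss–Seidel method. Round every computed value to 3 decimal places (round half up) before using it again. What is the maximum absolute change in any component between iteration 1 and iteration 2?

1.350

Iteration 1:
  x_1 = (-1 - (2.1)·0.000) / (-3.1) = 0.323
  x_2 = (9 - (-3)·0.323) / (5) = 1.994
Iteration 2:
  x_1 = (-1 - (2.1)·1.994) / (-3.1) = 1.673
  x_2 = (9 - (-3)·1.673) / (5) = 2.804
Change: (1.350, 0.810) → max |·| = 1.350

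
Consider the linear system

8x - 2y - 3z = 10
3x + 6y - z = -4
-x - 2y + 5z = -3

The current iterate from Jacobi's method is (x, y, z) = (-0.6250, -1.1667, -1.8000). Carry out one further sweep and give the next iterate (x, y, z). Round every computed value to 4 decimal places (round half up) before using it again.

(0.2833, -0.6542, -1.1917)

One sweep:
  x = (10 - (-2)·-1.1667 - (-3)·-1.8000) / (8) = 0.2833
  y = (-4 - (3)·-0.6250 - (-1)·-1.8000) / (6) = -0.6542
  z = (-3 - (-1)·-0.6250 - (-2)·-1.1667) / (5) = -1.1917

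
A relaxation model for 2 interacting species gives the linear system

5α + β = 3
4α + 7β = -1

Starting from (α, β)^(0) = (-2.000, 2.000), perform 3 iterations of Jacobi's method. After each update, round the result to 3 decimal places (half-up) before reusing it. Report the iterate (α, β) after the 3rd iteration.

Iteration 1:
  α = (3 - (1)·2.000) / (5) = 0.200
  β = (-1 - (4)·-2.000) / (7) = 1.000
Iteration 2:
  α = (3 - (1)·1.000) / (5) = 0.400
  β = (-1 - (4)·0.200) / (7) = -0.257
Iteration 3:
  α = (3 - (1)·-0.257) / (5) = 0.651
  β = (-1 - (4)·0.400) / (7) = -0.371

(0.651, -0.371)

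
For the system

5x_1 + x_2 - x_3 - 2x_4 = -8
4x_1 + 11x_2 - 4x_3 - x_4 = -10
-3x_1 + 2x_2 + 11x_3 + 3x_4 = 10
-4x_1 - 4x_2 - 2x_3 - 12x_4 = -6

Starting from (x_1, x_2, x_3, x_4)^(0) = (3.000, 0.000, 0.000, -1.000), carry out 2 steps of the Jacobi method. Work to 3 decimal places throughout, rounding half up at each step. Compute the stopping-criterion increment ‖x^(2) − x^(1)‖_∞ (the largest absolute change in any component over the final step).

2.591

Iteration 1:
  x_1 = (-8 - (1)·0.000 - (-1)·0.000 - (-2)·-1.000) / (5) = -2.000
  x_2 = (-10 - (4)·3.000 - (-4)·0.000 - (-1)·-1.000) / (11) = -2.091
  x_3 = (10 - (-3)·3.000 - (2)·0.000 - (3)·-1.000) / (11) = 2.000
  x_4 = (-6 - (-4)·3.000 - (-4)·0.000 - (-2)·0.000) / (-12) = -0.500
Iteration 2:
  x_1 = (-8 - (1)·-2.091 - (-1)·2.000 - (-2)·-0.500) / (5) = -0.982
  x_2 = (-10 - (4)·-2.000 - (-4)·2.000 - (-1)·-0.500) / (11) = 0.500
  x_3 = (10 - (-3)·-2.000 - (2)·-2.091 - (3)·-0.500) / (11) = 0.880
  x_4 = (-6 - (-4)·-2.000 - (-4)·-2.091 - (-2)·2.000) / (-12) = 1.530
Change: (1.018, 2.591, -1.120, 2.030) → max |·| = 2.591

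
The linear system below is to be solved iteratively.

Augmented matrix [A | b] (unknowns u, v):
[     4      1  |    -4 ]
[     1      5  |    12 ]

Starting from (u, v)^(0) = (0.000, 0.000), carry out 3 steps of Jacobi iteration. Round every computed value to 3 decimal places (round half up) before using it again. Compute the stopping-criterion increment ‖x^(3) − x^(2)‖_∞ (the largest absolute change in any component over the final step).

0.120

Iteration 1:
  u = (-4 - (1)·0.000) / (4) = -1.000
  v = (12 - (1)·0.000) / (5) = 2.400
Iteration 2:
  u = (-4 - (1)·2.400) / (4) = -1.600
  v = (12 - (1)·-1.000) / (5) = 2.600
Iteration 3:
  u = (-4 - (1)·2.600) / (4) = -1.650
  v = (12 - (1)·-1.600) / (5) = 2.720
Change: (-0.050, 0.120) → max |·| = 0.120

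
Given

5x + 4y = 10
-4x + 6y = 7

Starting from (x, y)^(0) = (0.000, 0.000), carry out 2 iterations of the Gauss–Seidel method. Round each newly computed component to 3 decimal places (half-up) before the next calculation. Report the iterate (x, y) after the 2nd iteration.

Iteration 1:
  x = (10 - (4)·0.000) / (5) = 2.000
  y = (7 - (-4)·2.000) / (6) = 2.500
Iteration 2:
  x = (10 - (4)·2.500) / (5) = 0.000
  y = (7 - (-4)·0.000) / (6) = 1.167

(0.000, 1.167)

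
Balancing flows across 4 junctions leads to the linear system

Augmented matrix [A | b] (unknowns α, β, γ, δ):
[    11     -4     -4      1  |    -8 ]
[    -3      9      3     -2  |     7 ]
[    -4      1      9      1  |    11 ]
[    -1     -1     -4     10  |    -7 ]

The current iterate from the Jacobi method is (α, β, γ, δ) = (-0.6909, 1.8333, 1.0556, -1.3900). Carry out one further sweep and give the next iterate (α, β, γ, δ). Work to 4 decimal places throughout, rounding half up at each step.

One sweep:
  α = (-8 - (-4)·1.8333 - (-4)·1.0556 - (1)·-1.3900) / (11) = 0.4496
  β = (7 - (-3)·-0.6909 - (3)·1.0556 - (-2)·-1.3900) / (9) = -0.1133
  γ = (11 - (-4)·-0.6909 - (1)·1.8333 - (1)·-1.3900) / (9) = 0.8659
  δ = (-7 - (-1)·-0.6909 - (-1)·1.8333 - (-4)·1.0556) / (10) = -0.1635

(0.4496, -0.1133, 0.8659, -0.1635)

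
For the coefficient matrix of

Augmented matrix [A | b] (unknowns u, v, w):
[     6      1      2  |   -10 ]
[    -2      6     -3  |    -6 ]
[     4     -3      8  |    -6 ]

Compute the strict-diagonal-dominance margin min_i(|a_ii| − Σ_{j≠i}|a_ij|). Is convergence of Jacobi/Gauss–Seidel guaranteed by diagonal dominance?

1

row 1: |6| − (1+2) = 3
row 2: |6| − (2+3) = 1
row 3: |8| − (4+3) = 1
minimum over rows = 1 → strictly diagonally dominant (convergence guaranteed)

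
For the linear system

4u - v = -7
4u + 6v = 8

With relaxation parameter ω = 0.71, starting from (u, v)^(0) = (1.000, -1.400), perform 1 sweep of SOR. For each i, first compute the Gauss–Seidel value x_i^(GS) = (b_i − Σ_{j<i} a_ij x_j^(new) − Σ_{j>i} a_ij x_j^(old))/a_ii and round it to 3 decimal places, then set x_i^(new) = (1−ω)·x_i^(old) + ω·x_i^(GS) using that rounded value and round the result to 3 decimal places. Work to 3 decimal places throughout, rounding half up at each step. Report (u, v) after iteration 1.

(-1.201, 1.109)

Iteration 1:
  u: GS value = (-7 - (-1)·-1.400) / (4) = -2.100;  u ← (1−ω)·1.000 + ω·-2.100 = -1.201
  v: GS value = (8 - (4)·-1.201) / (6) = 2.134;  v ← (1−ω)·-1.400 + ω·2.134 = 1.109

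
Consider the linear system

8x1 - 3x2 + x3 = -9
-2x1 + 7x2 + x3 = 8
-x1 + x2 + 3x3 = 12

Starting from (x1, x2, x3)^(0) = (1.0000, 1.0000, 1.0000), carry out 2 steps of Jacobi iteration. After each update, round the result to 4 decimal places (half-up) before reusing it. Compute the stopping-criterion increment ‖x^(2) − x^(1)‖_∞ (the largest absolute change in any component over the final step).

Iteration 1:
  x1 = (-9 - (-3)·1.0000 - (1)·1.0000) / (8) = -0.8750
  x2 = (8 - (-2)·1.0000 - (1)·1.0000) / (7) = 1.2857
  x3 = (12 - (-1)·1.0000 - (1)·1.0000) / (3) = 4.0000
Iteration 2:
  x1 = (-9 - (-3)·1.2857 - (1)·4.0000) / (8) = -1.1429
  x2 = (8 - (-2)·-0.8750 - (1)·4.0000) / (7) = 0.3214
  x3 = (12 - (-1)·-0.8750 - (1)·1.2857) / (3) = 3.2798
Change: (-0.2679, -0.9643, -0.7202) → max |·| = 0.9643

0.9643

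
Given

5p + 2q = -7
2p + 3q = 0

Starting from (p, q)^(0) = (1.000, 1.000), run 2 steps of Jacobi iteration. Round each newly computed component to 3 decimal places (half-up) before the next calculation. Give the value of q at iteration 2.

Iteration 1:
  p = (-7 - (2)·1.000) / (5) = -1.800
  q = (0 - (2)·1.000) / (3) = -0.667
Iteration 2:
  p = (-7 - (2)·-0.667) / (5) = -1.133
  q = (0 - (2)·-1.800) / (3) = 1.200

1.200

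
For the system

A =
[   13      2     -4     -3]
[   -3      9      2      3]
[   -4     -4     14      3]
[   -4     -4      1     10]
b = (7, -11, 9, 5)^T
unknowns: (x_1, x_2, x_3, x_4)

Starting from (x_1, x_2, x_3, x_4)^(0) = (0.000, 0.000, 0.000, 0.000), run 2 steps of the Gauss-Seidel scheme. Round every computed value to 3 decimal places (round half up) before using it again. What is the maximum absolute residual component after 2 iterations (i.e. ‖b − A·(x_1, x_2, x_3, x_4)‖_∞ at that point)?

0.620

Iteration 1:
  x_1 = (7 - (2)·0.000 - (-4)·0.000 - (-3)·0.000) / (13) = 0.538
  x_2 = (-11 - (-3)·0.538 - (2)·0.000 - (3)·0.000) / (9) = -1.043
  x_3 = (9 - (-4)·0.538 - (-4)·-1.043 - (3)·0.000) / (14) = 0.499
  x_4 = (5 - (-4)·0.538 - (-4)·-1.043 - (1)·0.499) / (10) = 0.248
Iteration 2:
  x_1 = (7 - (2)·-1.043 - (-4)·0.499 - (-3)·0.248) / (13) = 0.910
  x_2 = (-11 - (-3)·0.910 - (2)·0.499 - (3)·0.248) / (9) = -1.112
  x_3 = (9 - (-4)·0.910 - (-4)·-1.112 - (3)·0.248) / (14) = 0.532
  x_4 = (5 - (-4)·0.910 - (-4)·-1.112 - (1)·0.532) / (10) = 0.366
Residual b − A·x = (0.620, -0.424, -0.354, 0.000); ∞-norm = 0.620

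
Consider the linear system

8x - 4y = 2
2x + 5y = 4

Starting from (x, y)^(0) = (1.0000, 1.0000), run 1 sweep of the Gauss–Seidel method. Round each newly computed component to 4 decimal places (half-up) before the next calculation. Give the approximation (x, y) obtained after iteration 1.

(0.7500, 0.5000)

Iteration 1:
  x = (2 - (-4)·1.0000) / (8) = 0.7500
  y = (4 - (2)·0.7500) / (5) = 0.5000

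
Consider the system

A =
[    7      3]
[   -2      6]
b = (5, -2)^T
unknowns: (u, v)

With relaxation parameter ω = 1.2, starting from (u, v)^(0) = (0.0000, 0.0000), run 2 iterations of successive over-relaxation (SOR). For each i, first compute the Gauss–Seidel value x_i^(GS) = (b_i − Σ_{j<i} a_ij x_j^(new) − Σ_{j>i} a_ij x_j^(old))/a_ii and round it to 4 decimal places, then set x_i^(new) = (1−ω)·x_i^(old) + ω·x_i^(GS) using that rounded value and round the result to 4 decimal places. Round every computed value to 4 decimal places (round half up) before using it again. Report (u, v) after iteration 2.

(0.7151, -0.1026)

Iteration 1:
  u: GS value = (5 - (3)·0.0000) / (7) = 0.7143;  u ← (1−ω)·0.0000 + ω·0.7143 = 0.8572
  v: GS value = (-2 - (-2)·0.8572) / (6) = -0.0476;  v ← (1−ω)·0.0000 + ω·-0.0476 = -0.0571
Iteration 2:
  u: GS value = (5 - (3)·-0.0571) / (7) = 0.7388;  u ← (1−ω)·0.8572 + ω·0.7388 = 0.7151
  v: GS value = (-2 - (-2)·0.7151) / (6) = -0.0950;  v ← (1−ω)·-0.0571 + ω·-0.0950 = -0.1026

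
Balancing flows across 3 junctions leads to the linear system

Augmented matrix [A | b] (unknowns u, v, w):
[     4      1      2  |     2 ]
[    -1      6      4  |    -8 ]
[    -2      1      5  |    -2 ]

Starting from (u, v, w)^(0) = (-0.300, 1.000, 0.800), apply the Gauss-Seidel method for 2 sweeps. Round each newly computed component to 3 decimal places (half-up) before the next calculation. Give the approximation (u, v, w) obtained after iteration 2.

(1.014, -1.110, 0.228)

Iteration 1:
  u = (2 - (1)·1.000 - (2)·0.800) / (4) = -0.150
  v = (-8 - (-1)·-0.150 - (4)·0.800) / (6) = -1.892
  w = (-2 - (-2)·-0.150 - (1)·-1.892) / (5) = -0.082
Iteration 2:
  u = (2 - (1)·-1.892 - (2)·-0.082) / (4) = 1.014
  v = (-8 - (-1)·1.014 - (4)·-0.082) / (6) = -1.110
  w = (-2 - (-2)·1.014 - (1)·-1.110) / (5) = 0.228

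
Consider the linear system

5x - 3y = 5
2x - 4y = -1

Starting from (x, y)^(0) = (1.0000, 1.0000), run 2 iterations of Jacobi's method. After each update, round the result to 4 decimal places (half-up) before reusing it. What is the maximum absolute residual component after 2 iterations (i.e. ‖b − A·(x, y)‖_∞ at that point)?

0.9000

Iteration 1:
  x = (5 - (-3)·1.0000) / (5) = 1.6000
  y = (-1 - (2)·1.0000) / (-4) = 0.7500
Iteration 2:
  x = (5 - (-3)·0.7500) / (5) = 1.4500
  y = (-1 - (2)·1.6000) / (-4) = 1.0500
Residual b − A·x = (0.9000, 0.3000); ∞-norm = 0.9000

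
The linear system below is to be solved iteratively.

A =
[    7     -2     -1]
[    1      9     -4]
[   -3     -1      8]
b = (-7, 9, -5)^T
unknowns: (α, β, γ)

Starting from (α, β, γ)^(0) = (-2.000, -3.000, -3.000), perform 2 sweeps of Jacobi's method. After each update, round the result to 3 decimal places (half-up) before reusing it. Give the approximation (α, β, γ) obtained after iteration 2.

Iteration 1:
  α = (-7 - (-2)·-3.000 - (-1)·-3.000) / (7) = -2.286
  β = (9 - (1)·-2.000 - (-4)·-3.000) / (9) = -0.111
  γ = (-5 - (-3)·-2.000 - (-1)·-3.000) / (8) = -1.750
Iteration 2:
  α = (-7 - (-2)·-0.111 - (-1)·-1.750) / (7) = -1.282
  β = (9 - (1)·-2.286 - (-4)·-1.750) / (9) = 0.476
  γ = (-5 - (-3)·-2.286 - (-1)·-0.111) / (8) = -1.496

(-1.282, 0.476, -1.496)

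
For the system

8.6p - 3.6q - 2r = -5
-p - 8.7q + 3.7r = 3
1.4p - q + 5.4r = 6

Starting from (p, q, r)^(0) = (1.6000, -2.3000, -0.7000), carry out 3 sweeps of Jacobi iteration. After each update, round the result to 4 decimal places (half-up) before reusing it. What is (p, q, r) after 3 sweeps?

Iteration 1:
  p = (-5 - (-3.6)·-2.3000 - (-2)·-0.7000) / (8.6) = -1.7070
  q = (3 - (-1)·1.6000 - (3.7)·-0.7000) / (-8.7) = -0.8264
  r = (6 - (1.4)·1.6000 - (-1)·-2.3000) / (5.4) = 0.2704
Iteration 2:
  p = (-5 - (-3.6)·-0.8264 - (-2)·0.2704) / (8.6) = -0.8644
  q = (3 - (-1)·-1.7070 - (3.7)·0.2704) / (-8.7) = -0.0336
  r = (6 - (1.4)·-1.7070 - (-1)·-0.8264) / (5.4) = 1.4006
Iteration 3:
  p = (-5 - (-3.6)·-0.0336 - (-2)·1.4006) / (8.6) = -0.2697
  q = (3 - (-1)·-0.8644 - (3.7)·1.4006) / (-8.7) = 0.3502
  r = (6 - (1.4)·-0.8644 - (-1)·-0.0336) / (5.4) = 1.3290

(-0.2697, 0.3502, 1.3290)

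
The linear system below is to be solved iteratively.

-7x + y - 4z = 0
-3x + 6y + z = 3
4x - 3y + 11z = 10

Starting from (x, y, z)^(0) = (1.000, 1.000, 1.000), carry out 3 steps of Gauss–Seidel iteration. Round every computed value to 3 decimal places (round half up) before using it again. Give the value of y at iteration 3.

-0.012

Iteration 1:
  x = (0 - (1)·1.000 - (-4)·1.000) / (-7) = -0.429
  y = (3 - (-3)·-0.429 - (1)·1.000) / (6) = 0.119
  z = (10 - (4)·-0.429 - (-3)·0.119) / (11) = 1.098
Iteration 2:
  x = (0 - (1)·0.119 - (-4)·1.098) / (-7) = -0.610
  y = (3 - (-3)·-0.610 - (1)·1.098) / (6) = 0.012
  z = (10 - (4)·-0.610 - (-3)·0.012) / (11) = 1.134
Iteration 3:
  x = (0 - (1)·0.012 - (-4)·1.134) / (-7) = -0.646
  y = (3 - (-3)·-0.646 - (1)·1.134) / (6) = -0.012
  z = (10 - (4)·-0.646 - (-3)·-0.012) / (11) = 1.141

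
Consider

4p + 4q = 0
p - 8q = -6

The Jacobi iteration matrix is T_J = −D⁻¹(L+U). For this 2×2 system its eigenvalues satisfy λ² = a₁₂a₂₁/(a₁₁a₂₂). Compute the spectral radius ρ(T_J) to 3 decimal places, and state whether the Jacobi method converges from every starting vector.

0.354

a₁₂a₂₁/(a₁₁a₂₂) = (4)·(1) / ((4)·(-8)) = -0.125000
ρ = √|-0.125000| = √0.125000 = 0.354
ρ < 1, so Jacobi converges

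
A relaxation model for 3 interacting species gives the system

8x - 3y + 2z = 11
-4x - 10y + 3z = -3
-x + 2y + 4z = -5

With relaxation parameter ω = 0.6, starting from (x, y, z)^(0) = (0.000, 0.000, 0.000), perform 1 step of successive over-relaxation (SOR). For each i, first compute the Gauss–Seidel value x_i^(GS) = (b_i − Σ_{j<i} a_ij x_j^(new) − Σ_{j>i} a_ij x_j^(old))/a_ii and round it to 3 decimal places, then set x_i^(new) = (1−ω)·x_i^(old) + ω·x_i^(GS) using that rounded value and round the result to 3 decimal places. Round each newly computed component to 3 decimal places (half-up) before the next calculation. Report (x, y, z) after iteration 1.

Iteration 1:
  x: GS value = (11 - (-3)·0.000 - (2)·0.000) / (8) = 1.375;  x ← (1−ω)·0.000 + ω·1.375 = 0.825
  y: GS value = (-3 - (-4)·0.825 - (3)·0.000) / (-10) = -0.030;  y ← (1−ω)·0.000 + ω·-0.030 = -0.018
  z: GS value = (-5 - (-1)·0.825 - (2)·-0.018) / (4) = -1.035;  z ← (1−ω)·0.000 + ω·-1.035 = -0.621

(0.825, -0.018, -0.621)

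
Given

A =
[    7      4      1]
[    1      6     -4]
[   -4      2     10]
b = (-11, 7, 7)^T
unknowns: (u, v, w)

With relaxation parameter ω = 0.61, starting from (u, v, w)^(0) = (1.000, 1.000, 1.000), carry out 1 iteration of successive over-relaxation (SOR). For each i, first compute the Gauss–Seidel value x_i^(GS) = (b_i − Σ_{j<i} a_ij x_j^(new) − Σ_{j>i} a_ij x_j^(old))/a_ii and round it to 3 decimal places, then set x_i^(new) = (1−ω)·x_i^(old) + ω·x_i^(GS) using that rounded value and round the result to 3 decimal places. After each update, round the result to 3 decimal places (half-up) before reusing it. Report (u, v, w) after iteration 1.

Iteration 1:
  u: GS value = (-11 - (4)·1.000 - (1)·1.000) / (7) = -2.286;  u ← (1−ω)·1.000 + ω·-2.286 = -1.004
  v: GS value = (7 - (1)·-1.004 - (-4)·1.000) / (6) = 2.001;  v ← (1−ω)·1.000 + ω·2.001 = 1.611
  w: GS value = (7 - (-4)·-1.004 - (2)·1.611) / (10) = -0.024;  w ← (1−ω)·1.000 + ω·-0.024 = 0.375

(-1.004, 1.611, 0.375)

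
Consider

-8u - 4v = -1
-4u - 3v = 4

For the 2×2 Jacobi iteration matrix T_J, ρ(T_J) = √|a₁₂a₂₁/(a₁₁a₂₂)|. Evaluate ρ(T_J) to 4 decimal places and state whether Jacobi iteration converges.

a₁₂a₂₁/(a₁₁a₂₂) = (-4)·(-4) / ((-8)·(-3)) = 0.666667
ρ = √|0.666667| = √0.666667 = 0.8165
ρ < 1, so Jacobi converges

0.8165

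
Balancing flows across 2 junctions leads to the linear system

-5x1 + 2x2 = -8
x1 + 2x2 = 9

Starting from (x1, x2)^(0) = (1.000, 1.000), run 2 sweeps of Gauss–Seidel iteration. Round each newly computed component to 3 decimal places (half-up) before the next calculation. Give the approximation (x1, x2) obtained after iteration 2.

Iteration 1:
  x1 = (-8 - (2)·1.000) / (-5) = 2.000
  x2 = (9 - (1)·2.000) / (2) = 3.500
Iteration 2:
  x1 = (-8 - (2)·3.500) / (-5) = 3.000
  x2 = (9 - (1)·3.000) / (2) = 3.000

(3.000, 3.000)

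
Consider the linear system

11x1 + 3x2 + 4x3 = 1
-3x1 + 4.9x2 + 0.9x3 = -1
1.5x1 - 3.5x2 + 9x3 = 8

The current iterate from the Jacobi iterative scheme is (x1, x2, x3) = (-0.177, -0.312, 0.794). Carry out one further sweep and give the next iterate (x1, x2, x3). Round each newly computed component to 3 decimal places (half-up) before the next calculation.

One sweep:
  x1 = (1 - (3)·-0.312 - (4)·0.794) / (11) = -0.113
  x2 = (-1 - (-3)·-0.177 - (0.9)·0.794) / (4.9) = -0.458
  x3 = (8 - (1.5)·-0.177 - (-3.5)·-0.312) / (9) = 0.797

(-0.113, -0.458, 0.797)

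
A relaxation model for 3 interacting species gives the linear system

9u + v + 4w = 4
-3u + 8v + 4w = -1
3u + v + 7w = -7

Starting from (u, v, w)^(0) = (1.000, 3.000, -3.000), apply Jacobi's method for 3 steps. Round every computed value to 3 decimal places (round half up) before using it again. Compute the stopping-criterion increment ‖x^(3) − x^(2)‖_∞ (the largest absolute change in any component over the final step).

Iteration 1:
  u = (4 - (1)·3.000 - (4)·-3.000) / (9) = 1.444
  v = (-1 - (-3)·1.000 - (4)·-3.000) / (8) = 1.750
  w = (-7 - (3)·1.000 - (1)·3.000) / (7) = -1.857
Iteration 2:
  u = (4 - (1)·1.750 - (4)·-1.857) / (9) = 1.075
  v = (-1 - (-3)·1.444 - (4)·-1.857) / (8) = 1.345
  w = (-7 - (3)·1.444 - (1)·1.750) / (7) = -1.869
Iteration 3:
  u = (4 - (1)·1.345 - (4)·-1.869) / (9) = 1.126
  v = (-1 - (-3)·1.075 - (4)·-1.869) / (8) = 1.213
  w = (-7 - (3)·1.075 - (1)·1.345) / (7) = -1.653
Change: (0.051, -0.132, 0.216) → max |·| = 0.216

0.216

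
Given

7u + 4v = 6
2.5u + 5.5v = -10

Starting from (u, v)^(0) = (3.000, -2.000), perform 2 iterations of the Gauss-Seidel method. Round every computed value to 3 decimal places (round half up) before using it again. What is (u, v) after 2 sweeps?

(2.415, -2.916)

Iteration 1:
  u = (6 - (4)·-2.000) / (7) = 2.000
  v = (-10 - (2.5)·2.000) / (5.5) = -2.727
Iteration 2:
  u = (6 - (4)·-2.727) / (7) = 2.415
  v = (-10 - (2.5)·2.415) / (5.5) = -2.916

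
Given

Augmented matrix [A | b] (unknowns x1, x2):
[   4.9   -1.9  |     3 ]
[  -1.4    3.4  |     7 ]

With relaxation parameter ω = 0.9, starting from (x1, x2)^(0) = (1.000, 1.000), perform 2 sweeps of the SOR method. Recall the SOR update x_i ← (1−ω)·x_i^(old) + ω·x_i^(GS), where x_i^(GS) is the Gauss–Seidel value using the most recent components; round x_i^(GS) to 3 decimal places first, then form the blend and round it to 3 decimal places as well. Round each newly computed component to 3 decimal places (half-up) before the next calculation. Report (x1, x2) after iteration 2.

Iteration 1:
  x1: GS value = (3 - (-1.9)·1.000) / (4.9) = 1.000;  x1 ← (1−ω)·1.000 + ω·1.000 = 1.000
  x2: GS value = (7 - (-1.4)·1.000) / (3.4) = 2.471;  x2 ← (1−ω)·1.000 + ω·2.471 = 2.324
Iteration 2:
  x1: GS value = (3 - (-1.9)·2.324) / (4.9) = 1.513;  x1 ← (1−ω)·1.000 + ω·1.513 = 1.462
  x2: GS value = (7 - (-1.4)·1.462) / (3.4) = 2.661;  x2 ← (1−ω)·2.324 + ω·2.661 = 2.627

(1.462, 2.627)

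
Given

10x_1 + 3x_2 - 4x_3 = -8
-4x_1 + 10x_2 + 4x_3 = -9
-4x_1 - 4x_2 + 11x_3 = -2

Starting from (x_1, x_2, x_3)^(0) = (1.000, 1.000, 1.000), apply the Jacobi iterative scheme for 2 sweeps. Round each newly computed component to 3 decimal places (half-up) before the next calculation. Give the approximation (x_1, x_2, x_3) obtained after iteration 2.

Iteration 1:
  x_1 = (-8 - (3)·1.000 - (-4)·1.000) / (10) = -0.700
  x_2 = (-9 - (-4)·1.000 - (4)·1.000) / (10) = -0.900
  x_3 = (-2 - (-4)·1.000 - (-4)·1.000) / (11) = 0.545
Iteration 2:
  x_1 = (-8 - (3)·-0.900 - (-4)·0.545) / (10) = -0.312
  x_2 = (-9 - (-4)·-0.700 - (4)·0.545) / (10) = -1.398
  x_3 = (-2 - (-4)·-0.700 - (-4)·-0.900) / (11) = -0.764

(-0.312, -1.398, -0.764)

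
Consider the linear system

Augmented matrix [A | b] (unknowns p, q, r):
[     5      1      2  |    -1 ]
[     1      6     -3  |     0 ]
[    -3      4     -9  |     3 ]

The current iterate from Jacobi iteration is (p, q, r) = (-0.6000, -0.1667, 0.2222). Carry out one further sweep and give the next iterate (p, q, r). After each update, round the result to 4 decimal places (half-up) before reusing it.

(-0.2555, 0.2111, -0.2074)

One sweep:
  p = (-1 - (1)·-0.1667 - (2)·0.2222) / (5) = -0.2555
  q = (0 - (1)·-0.6000 - (-3)·0.2222) / (6) = 0.2111
  r = (3 - (-3)·-0.6000 - (4)·-0.1667) / (-9) = -0.2074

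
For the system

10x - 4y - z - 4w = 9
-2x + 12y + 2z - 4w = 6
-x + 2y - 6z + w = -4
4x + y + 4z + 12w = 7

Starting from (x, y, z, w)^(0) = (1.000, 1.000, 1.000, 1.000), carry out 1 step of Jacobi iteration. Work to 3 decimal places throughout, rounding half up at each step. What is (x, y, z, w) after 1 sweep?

(1.800, 0.833, 1.000, -0.167)

Iteration 1:
  x = (9 - (-4)·1.000 - (-1)·1.000 - (-4)·1.000) / (10) = 1.800
  y = (6 - (-2)·1.000 - (2)·1.000 - (-4)·1.000) / (12) = 0.833
  z = (-4 - (-1)·1.000 - (2)·1.000 - (1)·1.000) / (-6) = 1.000
  w = (7 - (4)·1.000 - (1)·1.000 - (4)·1.000) / (12) = -0.167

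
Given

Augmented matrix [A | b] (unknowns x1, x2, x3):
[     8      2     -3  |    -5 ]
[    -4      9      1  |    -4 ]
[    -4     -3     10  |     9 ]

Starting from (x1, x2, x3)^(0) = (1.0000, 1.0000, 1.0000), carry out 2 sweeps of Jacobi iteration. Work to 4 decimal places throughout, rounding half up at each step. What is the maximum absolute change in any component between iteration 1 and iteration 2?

Iteration 1:
  x1 = (-5 - (2)·1.0000 - (-3)·1.0000) / (8) = -0.5000
  x2 = (-4 - (-4)·1.0000 - (1)·1.0000) / (9) = -0.1111
  x3 = (9 - (-4)·1.0000 - (-3)·1.0000) / (10) = 1.6000
Iteration 2:
  x1 = (-5 - (2)·-0.1111 - (-3)·1.6000) / (8) = 0.0028
  x2 = (-4 - (-4)·-0.5000 - (1)·1.6000) / (9) = -0.8444
  x3 = (9 - (-4)·-0.5000 - (-3)·-0.1111) / (10) = 0.6667
Change: (0.5028, -0.7333, -0.9333) → max |·| = 0.9333

0.9333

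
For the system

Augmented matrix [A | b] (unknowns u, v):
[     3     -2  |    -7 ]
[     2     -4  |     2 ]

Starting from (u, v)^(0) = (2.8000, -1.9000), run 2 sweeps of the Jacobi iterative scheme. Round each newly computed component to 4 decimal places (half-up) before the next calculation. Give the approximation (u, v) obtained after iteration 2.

Iteration 1:
  u = (-7 - (-2)·-1.9000) / (3) = -3.6000
  v = (2 - (2)·2.8000) / (-4) = 0.9000
Iteration 2:
  u = (-7 - (-2)·0.9000) / (3) = -1.7333
  v = (2 - (2)·-3.6000) / (-4) = -2.3000

(-1.7333, -2.3000)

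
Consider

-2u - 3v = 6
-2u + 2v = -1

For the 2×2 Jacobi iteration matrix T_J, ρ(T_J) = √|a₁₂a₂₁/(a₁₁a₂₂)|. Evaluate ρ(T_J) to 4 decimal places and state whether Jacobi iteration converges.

1.2247

a₁₂a₂₁/(a₁₁a₂₂) = (-3)·(-2) / ((-2)·(2)) = -1.500000
ρ = √|-1.500000| = √1.500000 = 1.2247
ρ > 1, so Jacobi diverges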